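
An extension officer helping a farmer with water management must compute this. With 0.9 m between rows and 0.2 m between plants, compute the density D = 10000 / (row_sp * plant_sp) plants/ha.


D = 10000 / (row_sp * plant_sp)
  = 10000 / (0.9 * 0.2)
  = 10000 / 0.1800
  = 55555.56 plants/ha


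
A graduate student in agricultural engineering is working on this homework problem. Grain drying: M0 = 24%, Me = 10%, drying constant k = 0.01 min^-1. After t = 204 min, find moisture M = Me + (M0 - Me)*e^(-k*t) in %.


M = Me + (M0 - Me) * e^(-k*t)
  = 10 + (24 - 10) * e^(-0.01*204)
  = 10 + 14 * e^(-2.040)
  = 10 + 14 * 0.13003
  = 10 + 1.8204
  = 11.82%


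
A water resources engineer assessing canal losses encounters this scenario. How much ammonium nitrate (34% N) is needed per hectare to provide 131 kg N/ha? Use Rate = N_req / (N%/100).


Rate = N_required / (N_content / 100)
     = 131 / (34 / 100)
     = 131 / 0.34
     = 385.29 kg/ha


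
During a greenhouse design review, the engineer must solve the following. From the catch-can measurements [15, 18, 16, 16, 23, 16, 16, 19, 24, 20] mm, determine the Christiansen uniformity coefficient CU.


xbar = 183 / 10 = 18.300
sum|xi - xbar| = 25.600
CU = 100 * (1 - 25.600 / (10 * 18.300))
   = 100 * (1 - 0.1399)
   = 86.01%


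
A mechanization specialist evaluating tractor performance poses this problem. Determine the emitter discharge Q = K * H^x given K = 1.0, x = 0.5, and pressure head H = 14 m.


Q = K * H^x
  = 1.0 * 14^0.5
  = 1.0 * 3.7417
  = 3.74 L/h


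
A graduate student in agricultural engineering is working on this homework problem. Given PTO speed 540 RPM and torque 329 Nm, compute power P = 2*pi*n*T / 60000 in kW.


P = 2*pi*n*T / 60000
  = 2*pi * 540 * 329 / 60000
  = 1116270.70 / 60000
  = 18.60 kW


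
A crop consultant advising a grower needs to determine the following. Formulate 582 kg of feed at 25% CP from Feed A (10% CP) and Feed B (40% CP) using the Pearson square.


parts_A = CP_b - target = 40 - 25 = 15
parts_B = target - CP_a = 25 - 10 = 15
total_parts = 15 + 15 = 30
Feed A = 582 * 15 / 30 = 291 kg
Feed B = 582 * 15 / 30 = 291 kg


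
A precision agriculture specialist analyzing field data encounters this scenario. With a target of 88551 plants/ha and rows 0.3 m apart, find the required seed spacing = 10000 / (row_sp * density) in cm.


spacing = 10000 / (row_sp * density)
        = 10000 / (0.3 * 88551)
        = 10000 / 26565.30
        = 0.37643 m = 37.64 cm


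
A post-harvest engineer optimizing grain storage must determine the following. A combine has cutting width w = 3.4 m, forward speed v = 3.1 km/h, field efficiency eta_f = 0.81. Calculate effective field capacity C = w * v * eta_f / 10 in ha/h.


C = w * v * eta_f / 10
  = 3.4 * 3.1 * 0.81 / 10
  = 8.54 / 10
  = 0.85 ha/h


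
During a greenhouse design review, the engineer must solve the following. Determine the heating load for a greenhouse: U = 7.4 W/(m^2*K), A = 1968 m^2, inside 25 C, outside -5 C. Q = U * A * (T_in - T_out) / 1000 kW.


dT = 25 - (-5) = 30 K
Q = U * A * dT
  = 7.4 * 1968 * 30
  = 436896 W = 436.90 kW


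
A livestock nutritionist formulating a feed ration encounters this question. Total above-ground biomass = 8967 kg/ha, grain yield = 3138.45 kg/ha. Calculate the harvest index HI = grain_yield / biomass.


HI = grain_yield / biomass
   = 3138.45 / 8967
   = 0.35


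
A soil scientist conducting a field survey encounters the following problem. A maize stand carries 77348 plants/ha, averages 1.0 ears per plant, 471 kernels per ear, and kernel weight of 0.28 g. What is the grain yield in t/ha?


Y = density * ears * kernels * kw
  = 77348 * 1.0 * 471 * 0.28 g/ha
  = 10200654.24 g/ha
  = 10200.65 kg/ha = 10.20 t/ha


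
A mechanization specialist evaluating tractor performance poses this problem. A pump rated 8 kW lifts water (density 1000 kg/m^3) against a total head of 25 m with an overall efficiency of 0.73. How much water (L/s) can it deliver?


Q = (P * 1000 * eta) / (rho * g * H)
  = (8 * 1000 * 0.73) / (1000 * 9.81 * 25)
  = 5840 / 245250
  = 0.02381 m^3/s = 23.81 L/s


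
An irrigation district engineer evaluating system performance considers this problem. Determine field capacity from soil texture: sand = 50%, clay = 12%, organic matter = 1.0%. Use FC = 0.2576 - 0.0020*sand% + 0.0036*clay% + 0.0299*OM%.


FC = 0.2576 - 0.0020*50 + 0.0036*12 + 0.0299*1.0
   = 0.2576 - 0.1000 + 0.0432 + 0.0299
   = 0.2307


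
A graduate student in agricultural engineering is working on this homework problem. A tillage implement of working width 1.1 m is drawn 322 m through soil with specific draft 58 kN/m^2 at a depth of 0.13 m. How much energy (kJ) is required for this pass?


E = k * d * w * L
  = 58 * 0.13 * 1.1 * 322
  = 2670.67 kJ


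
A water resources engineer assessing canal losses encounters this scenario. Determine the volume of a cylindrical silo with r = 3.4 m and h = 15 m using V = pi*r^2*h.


V = pi * r^2 * h
  = pi * 3.4^2 * 15
  = pi * 11.56 * 15
  = 544.75 m^3


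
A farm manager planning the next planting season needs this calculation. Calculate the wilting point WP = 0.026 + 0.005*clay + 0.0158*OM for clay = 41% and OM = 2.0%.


WP = 0.026 + 0.005*41 + 0.0158*2.0
   = 0.026 + 0.2050 + 0.0316
   = 0.2626


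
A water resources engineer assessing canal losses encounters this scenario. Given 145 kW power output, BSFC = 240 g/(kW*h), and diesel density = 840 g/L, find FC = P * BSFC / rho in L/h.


FC = P * BSFC / rho_fuel
   = 145 * 240 / 840
   = 34800 / 840
   = 41.43 L/h


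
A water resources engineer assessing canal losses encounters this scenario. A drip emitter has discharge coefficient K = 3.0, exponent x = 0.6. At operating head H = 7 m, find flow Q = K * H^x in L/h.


Q = K * H^x
  = 3.0 * 7^0.6
  = 3.0 * 3.2141
  = 9.64 L/h


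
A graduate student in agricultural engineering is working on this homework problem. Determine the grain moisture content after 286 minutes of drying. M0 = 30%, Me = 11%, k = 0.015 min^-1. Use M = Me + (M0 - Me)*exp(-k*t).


M = Me + (M0 - Me) * e^(-k*t)
  = 11 + (30 - 11) * e^(-0.015*286)
  = 11 + 19 * e^(-4.290)
  = 11 + 19 * 0.01370
  = 11 + 0.2604
  = 11.26%


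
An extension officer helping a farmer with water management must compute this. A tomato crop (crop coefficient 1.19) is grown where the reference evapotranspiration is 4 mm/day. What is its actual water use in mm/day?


ETc = Kc * ET0
    = 1.19 * 4
    = 4.76 mm/day


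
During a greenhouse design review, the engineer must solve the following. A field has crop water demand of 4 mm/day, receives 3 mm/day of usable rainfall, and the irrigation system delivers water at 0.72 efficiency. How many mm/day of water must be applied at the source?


IWR = (ETc - Pe) / Ea
    = (4 - 3) / 0.72
    = 1 / 0.72
    = 1.39 mm/day


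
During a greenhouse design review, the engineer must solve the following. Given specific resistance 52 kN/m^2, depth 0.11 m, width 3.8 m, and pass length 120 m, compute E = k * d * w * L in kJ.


E = k * d * w * L
  = 52 * 0.11 * 3.8 * 120
  = 2608.32 kJ


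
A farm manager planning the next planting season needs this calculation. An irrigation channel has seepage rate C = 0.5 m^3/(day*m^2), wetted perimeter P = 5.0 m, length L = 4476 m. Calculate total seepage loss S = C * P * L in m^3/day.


S = C * P * L
  = 0.5 * 5.0 * 4476
  = 11190 m^3/day


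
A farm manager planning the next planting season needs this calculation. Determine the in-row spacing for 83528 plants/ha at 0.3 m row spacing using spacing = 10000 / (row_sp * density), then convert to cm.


spacing = 10000 / (row_sp * density)
        = 10000 / (0.3 * 83528)
        = 10000 / 25058.40
        = 0.39907 m = 39.91 cm


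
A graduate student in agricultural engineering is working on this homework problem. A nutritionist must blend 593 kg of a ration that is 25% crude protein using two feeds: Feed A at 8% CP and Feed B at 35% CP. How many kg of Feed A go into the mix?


parts_A = CP_b - target = 35 - 25 = 10
parts_B = target - CP_a = 25 - 8 = 17
total_parts = 10 + 17 = 27
Feed A = 593 * 10 / 27 = 219.63 kg
Feed B = 593 * 17 / 27 = 373.37 kg

219.63 kg


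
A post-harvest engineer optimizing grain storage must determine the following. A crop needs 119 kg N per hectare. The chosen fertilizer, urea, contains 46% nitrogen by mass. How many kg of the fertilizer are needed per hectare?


Rate = N_required / (N_content / 100)
     = 119 / (46 / 100)
     = 119 / 0.46
     = 258.70 kg/ha


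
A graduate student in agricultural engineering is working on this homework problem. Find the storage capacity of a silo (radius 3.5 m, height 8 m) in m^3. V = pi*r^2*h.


V = pi * r^2 * h
  = pi * 3.5^2 * 8
  = pi * 12.25 * 8
  = 307.88 m^3


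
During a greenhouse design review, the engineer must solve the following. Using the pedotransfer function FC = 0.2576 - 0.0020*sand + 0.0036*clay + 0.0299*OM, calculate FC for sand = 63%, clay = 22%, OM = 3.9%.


FC = 0.2576 - 0.0020*63 + 0.0036*22 + 0.0299*3.9
   = 0.2576 - 0.1260 + 0.0792 + 0.1166
   = 0.3274


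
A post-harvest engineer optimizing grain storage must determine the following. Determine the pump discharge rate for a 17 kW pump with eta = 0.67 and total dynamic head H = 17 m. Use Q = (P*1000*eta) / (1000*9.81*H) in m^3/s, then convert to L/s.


Q = (P * 1000 * eta) / (rho * g * H)
  = (17 * 1000 * 0.67) / (1000 * 9.81 * 17)
  = 11390 / 166770
  = 0.06830 m^3/s = 68.30 L/s


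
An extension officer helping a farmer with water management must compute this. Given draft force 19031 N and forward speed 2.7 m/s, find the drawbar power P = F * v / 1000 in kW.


P = F * v / 1000
  = 19031 * 2.7 / 1000
  = 51383.70 / 1000
  = 51.38 kW


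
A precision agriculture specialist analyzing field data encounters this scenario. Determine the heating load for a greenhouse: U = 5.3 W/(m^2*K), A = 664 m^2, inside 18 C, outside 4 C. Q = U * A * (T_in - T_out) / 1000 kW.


dT = 18 - (4) = 14 K
Q = U * A * dT
  = 5.3 * 664 * 14
  = 49268.80 W = 49.27 kW


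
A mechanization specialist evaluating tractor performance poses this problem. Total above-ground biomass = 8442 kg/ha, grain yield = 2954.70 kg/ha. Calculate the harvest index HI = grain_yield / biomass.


HI = grain_yield / biomass
   = 2954.70 / 8442
   = 0.35


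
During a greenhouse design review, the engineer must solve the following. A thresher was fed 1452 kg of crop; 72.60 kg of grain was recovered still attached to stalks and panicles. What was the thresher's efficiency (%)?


eta = (total - unthreshed) / total * 100
    = (1452 - 72.60) / 1452 * 100
    = 1379.40 / 1452 * 100
    = 95%


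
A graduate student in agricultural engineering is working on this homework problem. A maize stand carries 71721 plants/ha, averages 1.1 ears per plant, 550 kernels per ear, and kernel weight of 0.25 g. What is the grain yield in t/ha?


Y = density * ears * kernels * kw
  = 71721 * 1.1 * 550 * 0.25 g/ha
  = 10847801.25 g/ha
  = 10847.80 kg/ha = 10.85 t/ha


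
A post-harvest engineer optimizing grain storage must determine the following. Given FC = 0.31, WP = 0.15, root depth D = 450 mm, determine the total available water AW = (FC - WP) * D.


AW = (FC - WP) * D
   = (0.31 - 0.15) * 450
   = 0.16 * 450
   = 72 mm


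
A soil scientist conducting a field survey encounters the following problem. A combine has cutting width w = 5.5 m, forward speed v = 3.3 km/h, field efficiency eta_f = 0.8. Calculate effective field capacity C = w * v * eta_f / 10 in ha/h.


C = w * v * eta_f / 10
  = 5.5 * 3.3 * 0.8 / 10
  = 14.52 / 10
  = 1.45 ha/h


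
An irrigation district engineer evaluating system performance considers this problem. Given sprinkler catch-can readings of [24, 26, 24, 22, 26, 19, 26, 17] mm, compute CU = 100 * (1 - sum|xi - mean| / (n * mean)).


xbar = 184 / 8 = 23
sum|xi - xbar| = 22
CU = 100 * (1 - 22 / (8 * 23))
   = 100 * (1 - 0.1196)
   = 88.04%


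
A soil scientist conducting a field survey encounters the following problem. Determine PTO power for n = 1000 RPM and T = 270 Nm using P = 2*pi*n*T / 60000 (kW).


P = 2*pi*n*T / 60000
  = 2*pi * 1000 * 270 / 60000
  = 1696460.03 / 60000
  = 28.27 kW


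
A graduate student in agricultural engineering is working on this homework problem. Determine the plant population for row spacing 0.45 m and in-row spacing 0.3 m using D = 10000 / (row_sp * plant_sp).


D = 10000 / (row_sp * plant_sp)
  = 10000 / (0.45 * 0.3)
  = 10000 / 0.1350
  = 74074.07 plants/ha


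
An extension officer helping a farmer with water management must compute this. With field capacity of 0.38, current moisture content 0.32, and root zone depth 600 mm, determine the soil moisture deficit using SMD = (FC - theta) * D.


SMD = (FC - theta) * D
    = (0.38 - 0.32) * 600
    = 0.060 * 600
    = 36 mm


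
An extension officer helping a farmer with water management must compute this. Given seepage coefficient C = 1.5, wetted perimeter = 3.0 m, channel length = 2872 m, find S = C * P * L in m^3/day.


S = C * P * L
  = 1.5 * 3.0 * 2872
  = 12924 m^3/day


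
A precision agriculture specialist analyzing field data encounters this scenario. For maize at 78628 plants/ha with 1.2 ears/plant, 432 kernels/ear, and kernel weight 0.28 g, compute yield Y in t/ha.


Y = density * ears * kernels * kw
  = 78628 * 1.2 * 432 * 0.28 g/ha
  = 11413011.46 g/ha
  = 11413.01 kg/ha = 11.41 t/ha


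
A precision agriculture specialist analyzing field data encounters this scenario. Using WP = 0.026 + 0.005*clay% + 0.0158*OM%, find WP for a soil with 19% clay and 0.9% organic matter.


WP = 0.026 + 0.005*19 + 0.0158*0.9
   = 0.026 + 0.0950 + 0.0142
   = 0.1352


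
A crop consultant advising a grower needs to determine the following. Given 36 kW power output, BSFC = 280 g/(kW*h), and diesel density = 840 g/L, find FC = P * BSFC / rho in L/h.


FC = P * BSFC / rho_fuel
   = 36 * 280 / 840
   = 10080 / 840
   = 12 L/h


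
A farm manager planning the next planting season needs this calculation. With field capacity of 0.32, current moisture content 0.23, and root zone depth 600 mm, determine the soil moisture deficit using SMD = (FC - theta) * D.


SMD = (FC - theta) * D
    = (0.32 - 0.23) * 600
    = 0.090 * 600
    = 54 mm


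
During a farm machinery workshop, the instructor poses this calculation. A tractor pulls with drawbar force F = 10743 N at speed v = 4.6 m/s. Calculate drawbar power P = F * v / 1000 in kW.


P = F * v / 1000
  = 10743 * 4.6 / 1000
  = 49417.80 / 1000
  = 49.42 kW


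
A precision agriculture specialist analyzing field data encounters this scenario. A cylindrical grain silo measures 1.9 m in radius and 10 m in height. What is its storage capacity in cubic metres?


V = pi * r^2 * h
  = pi * 1.9^2 * 10
  = pi * 3.61 * 10
  = 113.41 m^3


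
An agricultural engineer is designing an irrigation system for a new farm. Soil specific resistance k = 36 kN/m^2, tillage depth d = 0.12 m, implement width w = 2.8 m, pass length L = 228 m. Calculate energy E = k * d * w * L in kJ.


E = k * d * w * L
  = 36 * 0.12 * 2.8 * 228
  = 2757.89 kJ


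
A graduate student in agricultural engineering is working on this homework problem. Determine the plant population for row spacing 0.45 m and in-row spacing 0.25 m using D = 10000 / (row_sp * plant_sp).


D = 10000 / (row_sp * plant_sp)
  = 10000 / (0.45 * 0.25)
  = 10000 / 0.1125
  = 88888.89 plants/ha


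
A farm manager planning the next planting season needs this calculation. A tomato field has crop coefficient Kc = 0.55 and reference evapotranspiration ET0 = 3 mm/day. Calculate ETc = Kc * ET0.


ETc = Kc * ET0
    = 0.55 * 3
    = 1.65 mm/day


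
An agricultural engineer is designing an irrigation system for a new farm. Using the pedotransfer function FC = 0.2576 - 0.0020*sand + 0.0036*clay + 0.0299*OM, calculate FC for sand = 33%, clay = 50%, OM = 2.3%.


FC = 0.2576 - 0.0020*33 + 0.0036*50 + 0.0299*2.3
   = 0.2576 - 0.0660 + 0.1800 + 0.0688
   = 0.4404


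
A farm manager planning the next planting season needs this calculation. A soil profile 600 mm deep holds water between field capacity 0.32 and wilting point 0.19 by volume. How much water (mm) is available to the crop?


AW = (FC - WP) * D
   = (0.32 - 0.19) * 600
   = 0.13 * 600
   = 78 mm


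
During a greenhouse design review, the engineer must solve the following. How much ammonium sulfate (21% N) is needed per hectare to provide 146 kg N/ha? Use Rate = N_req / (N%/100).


Rate = N_required / (N_content / 100)
     = 146 / (21 / 100)
     = 146 / 0.21
     = 695.24 kg/ha


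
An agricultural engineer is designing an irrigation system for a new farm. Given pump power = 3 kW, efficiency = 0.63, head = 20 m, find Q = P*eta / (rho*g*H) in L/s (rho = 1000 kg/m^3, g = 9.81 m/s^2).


Q = (P * 1000 * eta) / (rho * g * H)
  = (3 * 1000 * 0.63) / (1000 * 9.81 * 20)
  = 1890 / 196200
  = 0.00963 m^3/s = 9.63 L/s


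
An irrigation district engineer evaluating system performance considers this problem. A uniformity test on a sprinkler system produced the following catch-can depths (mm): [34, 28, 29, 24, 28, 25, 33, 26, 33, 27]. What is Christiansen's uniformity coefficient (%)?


xbar = 287 / 10 = 28.700
sum|xi - xbar| = 28.400
CU = 100 * (1 - 28.400 / (10 * 28.700))
   = 100 * (1 - 0.0990)
   = 90.10%


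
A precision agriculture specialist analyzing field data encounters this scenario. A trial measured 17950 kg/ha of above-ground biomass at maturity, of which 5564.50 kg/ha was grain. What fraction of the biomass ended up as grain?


HI = grain_yield / biomass
   = 5564.50 / 17950
   = 0.31


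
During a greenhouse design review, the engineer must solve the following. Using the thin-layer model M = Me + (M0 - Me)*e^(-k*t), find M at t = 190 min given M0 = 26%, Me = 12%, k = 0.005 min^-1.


M = Me + (M0 - Me) * e^(-k*t)
  = 12 + (26 - 12) * e^(-0.005*190)
  = 12 + 14 * e^(-0.950)
  = 12 + 14 * 0.38674
  = 12 + 5.4144
  = 17.41%


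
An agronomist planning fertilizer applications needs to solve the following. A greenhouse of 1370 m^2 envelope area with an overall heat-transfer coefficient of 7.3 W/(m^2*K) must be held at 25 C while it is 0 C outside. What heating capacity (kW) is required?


dT = 25 - (0) = 25 K
Q = U * A * dT
  = 7.3 * 1370 * 25
  = 250025 W = 250.03 kW


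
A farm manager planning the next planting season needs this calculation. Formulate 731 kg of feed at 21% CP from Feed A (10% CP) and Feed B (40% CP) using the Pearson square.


parts_A = CP_b - target = 40 - 21 = 19
parts_B = target - CP_a = 21 - 10 = 11
total_parts = 19 + 11 = 30
Feed A = 731 * 19 / 30 = 462.97 kg
Feed B = 731 * 11 / 30 = 268.03 kg

462.97 kg


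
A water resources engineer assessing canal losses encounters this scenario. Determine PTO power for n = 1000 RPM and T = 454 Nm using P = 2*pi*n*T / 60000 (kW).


P = 2*pi*n*T / 60000
  = 2*pi * 1000 * 454 / 60000
  = 2852566.13 / 60000
  = 47.54 kW


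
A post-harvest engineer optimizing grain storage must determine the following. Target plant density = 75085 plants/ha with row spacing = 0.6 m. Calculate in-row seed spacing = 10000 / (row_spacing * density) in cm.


spacing = 10000 / (row_sp * density)
        = 10000 / (0.6 * 75085)
        = 10000 / 45051
        = 0.22197 m = 22.20 cm


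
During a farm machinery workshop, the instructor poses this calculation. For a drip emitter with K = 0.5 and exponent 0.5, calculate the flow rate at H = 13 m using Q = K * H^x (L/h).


Q = K * H^x
  = 0.5 * 13^0.5
  = 0.5 * 3.6056
  = 1.80 L/h


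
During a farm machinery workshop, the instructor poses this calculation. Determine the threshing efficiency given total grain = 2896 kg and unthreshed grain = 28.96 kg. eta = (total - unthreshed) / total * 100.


eta = (total - unthreshed) / total * 100
    = (2896 - 28.96) / 2896 * 100
    = 2867.04 / 2896 * 100
    = 99%


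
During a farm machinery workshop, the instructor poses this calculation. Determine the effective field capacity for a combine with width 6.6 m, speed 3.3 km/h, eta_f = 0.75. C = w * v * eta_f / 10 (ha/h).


C = w * v * eta_f / 10
  = 6.6 * 3.3 * 0.75 / 10
  = 16.34 / 10
  = 1.63 ha/h


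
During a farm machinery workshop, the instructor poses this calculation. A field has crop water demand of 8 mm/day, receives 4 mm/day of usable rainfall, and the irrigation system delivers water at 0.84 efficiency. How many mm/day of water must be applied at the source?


IWR = (ETc - Pe) / Ea
    = (8 - 4) / 0.84
    = 4 / 0.84
    = 4.76 mm/day


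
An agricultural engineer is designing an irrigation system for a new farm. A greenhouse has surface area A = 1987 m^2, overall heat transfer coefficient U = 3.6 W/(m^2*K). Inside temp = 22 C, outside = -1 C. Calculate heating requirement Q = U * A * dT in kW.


dT = 22 - (-1) = 23 K
Q = U * A * dT
  = 3.6 * 1987 * 23
  = 164523.60 W = 164.52 kW


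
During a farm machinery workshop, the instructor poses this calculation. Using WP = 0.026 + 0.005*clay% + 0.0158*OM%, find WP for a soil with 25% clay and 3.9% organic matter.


WP = 0.026 + 0.005*25 + 0.0158*3.9
   = 0.026 + 0.1250 + 0.0616
   = 0.2126


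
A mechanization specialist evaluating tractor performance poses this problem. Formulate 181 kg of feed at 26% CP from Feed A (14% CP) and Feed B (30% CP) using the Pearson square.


parts_A = CP_b - target = 30 - 26 = 4
parts_B = target - CP_a = 26 - 14 = 12
total_parts = 4 + 12 = 16
Feed A = 181 * 4 / 16 = 45.25 kg
Feed B = 181 * 12 / 16 = 135.75 kg

45.25 kg


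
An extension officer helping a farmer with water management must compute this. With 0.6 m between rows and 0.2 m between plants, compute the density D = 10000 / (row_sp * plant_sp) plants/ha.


D = 10000 / (row_sp * plant_sp)
  = 10000 / (0.6 * 0.2)
  = 10000 / 0.1200
  = 83333.33 plants/ha


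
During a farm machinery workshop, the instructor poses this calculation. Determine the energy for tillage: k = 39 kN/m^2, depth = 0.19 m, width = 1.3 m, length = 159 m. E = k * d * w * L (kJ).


E = k * d * w * L
  = 39 * 0.19 * 1.3 * 159
  = 1531.65 kJ


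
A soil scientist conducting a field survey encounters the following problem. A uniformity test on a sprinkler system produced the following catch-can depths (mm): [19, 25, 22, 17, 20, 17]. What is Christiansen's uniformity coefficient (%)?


xbar = 120 / 6 = 20
sum|xi - xbar| = 14
CU = 100 * (1 - 14 / (6 * 20))
   = 100 * (1 - 0.1167)
   = 88.33%


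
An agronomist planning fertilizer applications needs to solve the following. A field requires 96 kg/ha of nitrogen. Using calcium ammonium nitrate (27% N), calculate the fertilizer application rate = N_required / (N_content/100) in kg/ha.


Rate = N_required / (N_content / 100)
     = 96 / (27 / 100)
     = 96 / 0.27
     = 355.56 kg/ha


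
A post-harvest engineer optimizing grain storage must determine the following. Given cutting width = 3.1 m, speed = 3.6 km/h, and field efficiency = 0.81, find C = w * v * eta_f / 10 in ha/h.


C = w * v * eta_f / 10
  = 3.1 * 3.6 * 0.81 / 10
  = 9.04 / 10
  = 0.90 ha/h


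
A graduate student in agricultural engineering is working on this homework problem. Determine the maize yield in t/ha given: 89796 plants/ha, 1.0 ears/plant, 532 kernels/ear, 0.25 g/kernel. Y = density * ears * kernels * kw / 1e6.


Y = density * ears * kernels * kw
  = 89796 * 1.0 * 532 * 0.25 g/ha
  = 11942868 g/ha
  = 11942.87 kg/ha = 11.94 t/ha


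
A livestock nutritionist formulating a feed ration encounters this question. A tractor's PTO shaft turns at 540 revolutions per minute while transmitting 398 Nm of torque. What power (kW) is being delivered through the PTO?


P = 2*pi*n*T / 60000
  = 2*pi * 540 * 398 / 60000
  = 1350382.19 / 60000
  = 22.51 kW


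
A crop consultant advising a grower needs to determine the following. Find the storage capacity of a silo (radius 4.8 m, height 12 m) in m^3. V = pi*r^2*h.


V = pi * r^2 * h
  = pi * 4.8^2 * 12
  = pi * 23.04 * 12
  = 868.59 m^3


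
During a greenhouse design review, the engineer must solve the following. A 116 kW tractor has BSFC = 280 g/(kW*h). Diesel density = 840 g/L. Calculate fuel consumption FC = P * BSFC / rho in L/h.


FC = P * BSFC / rho_fuel
   = 116 * 280 / 840
   = 32480 / 840
   = 38.67 L/h


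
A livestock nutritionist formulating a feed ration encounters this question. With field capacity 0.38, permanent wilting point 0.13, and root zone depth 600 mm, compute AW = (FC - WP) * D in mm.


AW = (FC - WP) * D
   = (0.38 - 0.13) * 600
   = 0.25 * 600
   = 150 mm


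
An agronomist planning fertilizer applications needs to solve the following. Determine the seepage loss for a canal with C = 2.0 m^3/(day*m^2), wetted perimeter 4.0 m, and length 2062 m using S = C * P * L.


S = C * P * L
  = 2.0 * 4.0 * 2062
  = 16496 m^3/day


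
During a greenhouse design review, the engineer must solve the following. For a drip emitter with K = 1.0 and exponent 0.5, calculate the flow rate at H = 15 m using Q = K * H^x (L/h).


Q = K * H^x
  = 1.0 * 15^0.5
  = 1.0 * 3.8730
  = 3.87 L/h


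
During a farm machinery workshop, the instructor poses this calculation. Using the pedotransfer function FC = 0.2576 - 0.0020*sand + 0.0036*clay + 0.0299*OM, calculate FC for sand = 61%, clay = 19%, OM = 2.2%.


FC = 0.2576 - 0.0020*61 + 0.0036*19 + 0.0299*2.2
   = 0.2576 - 0.1220 + 0.0684 + 0.0658
   = 0.2698


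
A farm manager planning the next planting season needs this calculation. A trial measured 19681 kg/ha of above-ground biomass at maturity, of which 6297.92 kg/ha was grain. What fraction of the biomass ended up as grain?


HI = grain_yield / biomass
   = 6297.92 / 19681
   = 0.32


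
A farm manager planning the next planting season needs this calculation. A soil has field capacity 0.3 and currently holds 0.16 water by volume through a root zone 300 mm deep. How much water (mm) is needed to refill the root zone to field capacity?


SMD = (FC - theta) * D
    = (0.3 - 0.16) * 300
    = 0.140 * 300
    = 42 mm


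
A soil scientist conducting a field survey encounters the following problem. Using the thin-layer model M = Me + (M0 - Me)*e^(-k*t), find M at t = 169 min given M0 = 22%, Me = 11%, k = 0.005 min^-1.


M = Me + (M0 - Me) * e^(-k*t)
  = 11 + (22 - 11) * e^(-0.005*169)
  = 11 + 11 * e^(-0.845)
  = 11 + 11 * 0.42956
  = 11 + 4.7251
  = 15.73%


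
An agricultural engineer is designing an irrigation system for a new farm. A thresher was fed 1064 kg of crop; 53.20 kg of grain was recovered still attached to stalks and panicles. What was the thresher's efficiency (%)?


eta = (total - unthreshed) / total * 100
    = (1064 - 53.20) / 1064 * 100
    = 1010.80 / 1064 * 100
    = 95%


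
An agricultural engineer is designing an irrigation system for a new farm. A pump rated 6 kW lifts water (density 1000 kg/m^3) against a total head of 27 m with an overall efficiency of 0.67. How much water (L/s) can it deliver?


Q = (P * 1000 * eta) / (rho * g * H)
  = (6 * 1000 * 0.67) / (1000 * 9.81 * 27)
  = 4020 / 264870
  = 0.01518 m^3/s = 15.18 L/s


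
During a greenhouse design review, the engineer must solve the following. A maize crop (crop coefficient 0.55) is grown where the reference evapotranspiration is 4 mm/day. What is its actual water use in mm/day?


ETc = Kc * ET0
    = 0.55 * 4
    = 2.20 mm/day


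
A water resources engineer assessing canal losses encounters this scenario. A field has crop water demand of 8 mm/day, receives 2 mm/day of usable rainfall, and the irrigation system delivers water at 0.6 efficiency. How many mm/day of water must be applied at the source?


IWR = (ETc - Pe) / Ea
    = (8 - 2) / 0.6
    = 6 / 0.6
    = 10 mm/day


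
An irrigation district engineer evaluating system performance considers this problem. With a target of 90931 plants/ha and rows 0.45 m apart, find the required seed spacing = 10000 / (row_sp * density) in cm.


spacing = 10000 / (row_sp * density)
        = 10000 / (0.45 * 90931)
        = 10000 / 40918.95
        = 0.24439 m = 24.44 cm


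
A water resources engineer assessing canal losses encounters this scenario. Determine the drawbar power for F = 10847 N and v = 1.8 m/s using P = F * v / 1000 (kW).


P = F * v / 1000
  = 10847 * 1.8 / 1000
  = 19524.60 / 1000
  = 19.52 kW


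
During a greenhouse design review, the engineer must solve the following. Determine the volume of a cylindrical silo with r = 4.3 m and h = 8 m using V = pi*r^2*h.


V = pi * r^2 * h
  = pi * 4.3^2 * 8
  = pi * 18.49 * 8
  = 464.70 m^3


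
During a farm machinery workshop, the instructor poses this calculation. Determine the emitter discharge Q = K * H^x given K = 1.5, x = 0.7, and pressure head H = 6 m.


Q = K * H^x
  = 1.5 * 6^0.7
  = 1.5 * 3.5051
  = 5.26 L/h


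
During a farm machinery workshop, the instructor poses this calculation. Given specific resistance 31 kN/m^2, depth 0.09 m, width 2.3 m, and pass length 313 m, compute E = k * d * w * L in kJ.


E = k * d * w * L
  = 31 * 0.09 * 2.3 * 313
  = 2008.52 kJ


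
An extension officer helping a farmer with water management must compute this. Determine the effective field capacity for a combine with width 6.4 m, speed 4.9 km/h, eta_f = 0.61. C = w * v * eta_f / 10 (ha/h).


C = w * v * eta_f / 10
  = 6.4 * 4.9 * 0.61 / 10
  = 19.13 / 10
  = 1.91 ha/h


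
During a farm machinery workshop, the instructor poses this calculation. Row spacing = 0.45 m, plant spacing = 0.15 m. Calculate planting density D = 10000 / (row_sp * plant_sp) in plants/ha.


D = 10000 / (row_sp * plant_sp)
  = 10000 / (0.45 * 0.15)
  = 10000 / 0.0675
  = 148148.15 plants/ha


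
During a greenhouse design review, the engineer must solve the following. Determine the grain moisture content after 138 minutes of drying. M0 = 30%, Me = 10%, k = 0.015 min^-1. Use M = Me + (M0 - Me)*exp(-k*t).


M = Me + (M0 - Me) * e^(-k*t)
  = 10 + (30 - 10) * e^(-0.015*138)
  = 10 + 20 * e^(-2.070)
  = 10 + 20 * 0.12619
  = 10 + 2.5237
  = 12.52%


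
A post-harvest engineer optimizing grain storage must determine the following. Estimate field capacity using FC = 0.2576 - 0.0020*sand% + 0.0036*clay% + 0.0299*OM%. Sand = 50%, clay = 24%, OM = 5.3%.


FC = 0.2576 - 0.0020*50 + 0.0036*24 + 0.0299*5.3
   = 0.2576 - 0.1000 + 0.0864 + 0.1585
   = 0.4025


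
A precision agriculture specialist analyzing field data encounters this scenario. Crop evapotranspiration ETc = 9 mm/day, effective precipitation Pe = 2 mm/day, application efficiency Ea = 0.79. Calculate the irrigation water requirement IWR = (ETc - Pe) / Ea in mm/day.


IWR = (ETc - Pe) / Ea
    = (9 - 2) / 0.79
    = 7 / 0.79
    = 8.86 mm/day


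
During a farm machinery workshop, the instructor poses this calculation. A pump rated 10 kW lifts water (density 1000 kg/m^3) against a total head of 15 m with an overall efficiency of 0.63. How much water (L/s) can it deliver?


Q = (P * 1000 * eta) / (rho * g * H)
  = (10 * 1000 * 0.63) / (1000 * 9.81 * 15)
  = 6300 / 147150
  = 0.04281 m^3/s = 42.81 L/s


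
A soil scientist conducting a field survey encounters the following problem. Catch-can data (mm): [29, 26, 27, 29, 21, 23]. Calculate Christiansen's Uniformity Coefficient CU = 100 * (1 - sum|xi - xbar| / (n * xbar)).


xbar = 155 / 6 = 25.833
sum|xi - xbar| = 15.333
CU = 100 * (1 - 15.333 / (6 * 25.833))
   = 100 * (1 - 0.0989)
   = 90.11%


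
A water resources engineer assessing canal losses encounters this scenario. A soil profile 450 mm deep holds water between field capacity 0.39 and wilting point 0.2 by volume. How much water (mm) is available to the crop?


AW = (FC - WP) * D
   = (0.39 - 0.2) * 450
   = 0.19 * 450
   = 85.50 mm


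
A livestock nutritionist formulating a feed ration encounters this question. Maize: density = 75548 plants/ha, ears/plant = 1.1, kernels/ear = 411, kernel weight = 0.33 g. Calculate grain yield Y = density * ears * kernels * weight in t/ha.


Y = density * ears * kernels * kw
  = 75548 * 1.1 * 411 * 0.33 g/ha
  = 11271232.76 g/ha
  = 11271.23 kg/ha = 11.27 t/ha


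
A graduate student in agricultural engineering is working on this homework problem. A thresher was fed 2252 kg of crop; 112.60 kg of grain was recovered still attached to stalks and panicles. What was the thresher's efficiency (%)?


eta = (total - unthreshed) / total * 100
    = (2252 - 112.60) / 2252 * 100
    = 2139.40 / 2252 * 100
    = 95%


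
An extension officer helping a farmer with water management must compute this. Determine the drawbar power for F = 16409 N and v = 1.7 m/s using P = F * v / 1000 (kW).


P = F * v / 1000
  = 16409 * 1.7 / 1000
  = 27895.30 / 1000
  = 27.90 kW


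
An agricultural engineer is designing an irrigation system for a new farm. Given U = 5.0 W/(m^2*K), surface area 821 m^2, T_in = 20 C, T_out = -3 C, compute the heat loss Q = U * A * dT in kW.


dT = 20 - (-3) = 23 K
Q = U * A * dT
  = 5.0 * 821 * 23
  = 94415 W = 94.42 kW


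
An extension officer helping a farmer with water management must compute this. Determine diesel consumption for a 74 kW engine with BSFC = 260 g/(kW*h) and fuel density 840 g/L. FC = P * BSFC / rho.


FC = P * BSFC / rho_fuel
   = 74 * 260 / 840
   = 19240 / 840
   = 22.90 L/h


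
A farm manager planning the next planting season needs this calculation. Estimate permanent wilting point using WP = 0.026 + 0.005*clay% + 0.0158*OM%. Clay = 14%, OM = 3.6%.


WP = 0.026 + 0.005*14 + 0.0158*3.6
   = 0.026 + 0.0700 + 0.0569
   = 0.1529


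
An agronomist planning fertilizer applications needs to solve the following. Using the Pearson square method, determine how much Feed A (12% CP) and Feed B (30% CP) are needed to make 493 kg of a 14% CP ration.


parts_A = CP_b - target = 30 - 14 = 16
parts_B = target - CP_a = 14 - 12 = 2
total_parts = 16 + 2 = 18
Feed A = 493 * 16 / 18 = 438.22 kg
Feed B = 493 * 2 / 18 = 54.78 kg

438.22 kg


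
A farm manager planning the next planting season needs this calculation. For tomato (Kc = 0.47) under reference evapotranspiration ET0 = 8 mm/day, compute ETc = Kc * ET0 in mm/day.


ETc = Kc * ET0
    = 0.47 * 8
    = 3.76 mm/day


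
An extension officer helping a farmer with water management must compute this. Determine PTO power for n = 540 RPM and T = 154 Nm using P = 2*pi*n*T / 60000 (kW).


P = 2*pi*n*T / 60000
  = 2*pi * 540 * 154 / 60000
  = 522509.69 / 60000
  = 8.71 kW


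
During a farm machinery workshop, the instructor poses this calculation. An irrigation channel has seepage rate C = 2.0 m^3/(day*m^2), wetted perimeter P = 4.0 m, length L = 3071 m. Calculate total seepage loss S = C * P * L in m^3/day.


S = C * P * L
  = 2.0 * 4.0 * 3071
  = 24568 m^3/day


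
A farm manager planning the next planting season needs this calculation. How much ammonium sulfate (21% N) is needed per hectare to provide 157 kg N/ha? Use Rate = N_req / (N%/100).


Rate = N_required / (N_content / 100)
     = 157 / (21 / 100)
     = 157 / 0.21
     = 747.62 kg/ha


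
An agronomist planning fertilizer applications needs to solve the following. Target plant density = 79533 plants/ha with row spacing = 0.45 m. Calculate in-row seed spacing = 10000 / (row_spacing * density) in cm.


spacing = 10000 / (row_sp * density)
        = 10000 / (0.45 * 79533)
        = 10000 / 35789.85
        = 0.27941 m = 27.94 cm


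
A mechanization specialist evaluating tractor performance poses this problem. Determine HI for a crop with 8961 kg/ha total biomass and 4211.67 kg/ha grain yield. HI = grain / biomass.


HI = grain_yield / biomass
   = 4211.67 / 8961
   = 0.47


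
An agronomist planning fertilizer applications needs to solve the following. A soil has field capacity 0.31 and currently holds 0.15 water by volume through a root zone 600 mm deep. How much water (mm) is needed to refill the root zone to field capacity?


SMD = (FC - theta) * D
    = (0.31 - 0.15) * 600
    = 0.160 * 600
    = 96 mm


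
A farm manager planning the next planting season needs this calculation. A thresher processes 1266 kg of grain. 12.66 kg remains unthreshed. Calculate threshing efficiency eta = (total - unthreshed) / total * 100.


eta = (total - unthreshed) / total * 100
    = (1266 - 12.66) / 1266 * 100
    = 1253.34 / 1266 * 100
    = 99%


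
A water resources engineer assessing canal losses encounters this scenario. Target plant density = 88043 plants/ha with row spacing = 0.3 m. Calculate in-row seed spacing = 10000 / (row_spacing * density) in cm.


spacing = 10000 / (row_sp * density)
        = 10000 / (0.3 * 88043)
        = 10000 / 26412.90
        = 0.37860 m = 37.86 cm


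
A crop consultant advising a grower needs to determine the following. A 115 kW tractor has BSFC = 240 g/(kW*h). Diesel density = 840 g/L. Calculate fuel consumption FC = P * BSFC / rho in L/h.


FC = P * BSFC / rho_fuel
   = 115 * 240 / 840
   = 27600 / 840
   = 32.86 L/h


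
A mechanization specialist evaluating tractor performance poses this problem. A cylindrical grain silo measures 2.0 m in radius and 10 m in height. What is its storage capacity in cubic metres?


V = pi * r^2 * h
  = pi * 2.0^2 * 10
  = pi * 4 * 10
  = 125.66 m^3


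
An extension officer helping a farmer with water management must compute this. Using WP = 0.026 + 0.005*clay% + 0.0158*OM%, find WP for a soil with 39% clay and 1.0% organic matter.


WP = 0.026 + 0.005*39 + 0.0158*1.0
   = 0.026 + 0.1950 + 0.0158
   = 0.2368


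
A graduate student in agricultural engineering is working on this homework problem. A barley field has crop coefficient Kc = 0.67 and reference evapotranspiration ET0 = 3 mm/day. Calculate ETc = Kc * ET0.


ETc = Kc * ET0
    = 0.67 * 3
    = 2.01 mm/day


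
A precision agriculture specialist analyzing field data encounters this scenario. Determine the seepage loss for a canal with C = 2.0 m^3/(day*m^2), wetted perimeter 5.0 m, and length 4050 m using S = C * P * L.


S = C * P * L
  = 2.0 * 5.0 * 4050
  = 40500 m^3/day


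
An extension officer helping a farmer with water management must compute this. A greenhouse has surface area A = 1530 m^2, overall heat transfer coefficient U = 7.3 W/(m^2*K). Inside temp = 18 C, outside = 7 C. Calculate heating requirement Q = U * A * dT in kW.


dT = 18 - (7) = 11 K
Q = U * A * dT
  = 7.3 * 1530 * 11
  = 122859 W = 122.86 kW


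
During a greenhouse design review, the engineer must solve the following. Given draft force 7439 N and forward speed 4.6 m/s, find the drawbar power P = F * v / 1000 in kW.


P = F * v / 1000
  = 7439 * 4.6 / 1000
  = 34219.40 / 1000
  = 34.22 kW


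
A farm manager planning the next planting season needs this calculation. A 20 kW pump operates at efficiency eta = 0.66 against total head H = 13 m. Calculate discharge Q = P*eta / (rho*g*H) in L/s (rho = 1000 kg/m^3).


Q = (P * 1000 * eta) / (rho * g * H)
  = (20 * 1000 * 0.66) / (1000 * 9.81 * 13)
  = 13200 / 127530
  = 0.10351 m^3/s = 103.51 L/s


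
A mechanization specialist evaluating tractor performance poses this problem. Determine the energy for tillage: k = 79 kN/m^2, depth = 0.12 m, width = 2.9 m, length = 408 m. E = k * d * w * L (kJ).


E = k * d * w * L
  = 79 * 0.12 * 2.9 * 408
  = 11216.74 kJ


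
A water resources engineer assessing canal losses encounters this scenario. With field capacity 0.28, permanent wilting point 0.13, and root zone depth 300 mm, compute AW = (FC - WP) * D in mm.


AW = (FC - WP) * D
   = (0.28 - 0.13) * 300
   = 0.15 * 300
   = 45 mm


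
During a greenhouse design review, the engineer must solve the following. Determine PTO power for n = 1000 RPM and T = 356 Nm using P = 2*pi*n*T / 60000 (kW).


P = 2*pi*n*T / 60000
  = 2*pi * 1000 * 356 / 60000
  = 2236813.97 / 60000
  = 37.28 kW
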